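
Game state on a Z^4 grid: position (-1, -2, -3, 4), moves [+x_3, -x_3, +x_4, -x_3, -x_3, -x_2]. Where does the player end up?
(-1, -3, -5, 5)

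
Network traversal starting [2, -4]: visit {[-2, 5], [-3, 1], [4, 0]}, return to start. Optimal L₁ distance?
32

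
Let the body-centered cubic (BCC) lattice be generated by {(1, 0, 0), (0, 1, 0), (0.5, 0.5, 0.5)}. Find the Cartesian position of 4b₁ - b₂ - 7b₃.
(0.5, -4.5, -3.5)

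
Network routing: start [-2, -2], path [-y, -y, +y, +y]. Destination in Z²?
(-2, -2)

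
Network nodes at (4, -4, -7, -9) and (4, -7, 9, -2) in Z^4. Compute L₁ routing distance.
26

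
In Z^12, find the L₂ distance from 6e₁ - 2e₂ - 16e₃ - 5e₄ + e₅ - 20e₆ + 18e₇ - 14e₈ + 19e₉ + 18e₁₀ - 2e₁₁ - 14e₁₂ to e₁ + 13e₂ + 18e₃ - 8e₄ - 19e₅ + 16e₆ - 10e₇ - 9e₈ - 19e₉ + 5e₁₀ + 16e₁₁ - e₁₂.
77.6273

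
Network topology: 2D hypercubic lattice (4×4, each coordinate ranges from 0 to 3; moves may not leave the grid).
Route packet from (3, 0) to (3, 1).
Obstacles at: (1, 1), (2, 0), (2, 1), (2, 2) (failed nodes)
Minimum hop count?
1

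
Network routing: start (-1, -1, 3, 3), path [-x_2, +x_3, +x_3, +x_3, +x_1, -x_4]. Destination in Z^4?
(0, -2, 6, 2)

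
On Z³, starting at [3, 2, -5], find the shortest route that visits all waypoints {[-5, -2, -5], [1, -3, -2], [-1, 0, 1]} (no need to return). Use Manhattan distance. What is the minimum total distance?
30
(one optimal route: (3, 2, -5) → (-5, -2, -5) → (1, -3, -2) → (-1, 0, 1))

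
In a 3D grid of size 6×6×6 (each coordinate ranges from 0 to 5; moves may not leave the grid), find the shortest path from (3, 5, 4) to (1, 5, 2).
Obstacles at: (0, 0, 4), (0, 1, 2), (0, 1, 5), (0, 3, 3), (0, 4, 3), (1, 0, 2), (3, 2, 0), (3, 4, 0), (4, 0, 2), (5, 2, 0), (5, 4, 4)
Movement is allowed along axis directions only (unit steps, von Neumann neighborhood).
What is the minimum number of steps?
4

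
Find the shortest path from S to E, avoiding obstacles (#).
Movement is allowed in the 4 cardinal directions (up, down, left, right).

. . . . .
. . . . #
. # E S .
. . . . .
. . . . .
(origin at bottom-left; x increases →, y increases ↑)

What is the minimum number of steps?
1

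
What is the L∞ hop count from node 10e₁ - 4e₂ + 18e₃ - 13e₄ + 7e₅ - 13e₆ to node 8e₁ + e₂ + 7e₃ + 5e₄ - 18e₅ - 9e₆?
25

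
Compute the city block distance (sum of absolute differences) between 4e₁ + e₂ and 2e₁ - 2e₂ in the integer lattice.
5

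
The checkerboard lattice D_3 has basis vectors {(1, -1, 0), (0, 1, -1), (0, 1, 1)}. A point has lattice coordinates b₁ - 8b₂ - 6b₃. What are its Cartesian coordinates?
(1, -15, 2)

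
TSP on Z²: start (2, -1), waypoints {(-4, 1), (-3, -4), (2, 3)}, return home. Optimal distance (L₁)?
26
(one optimal route: (2, -1) → (-3, -4) → (-4, 1) → (2, 3) → (2, -1))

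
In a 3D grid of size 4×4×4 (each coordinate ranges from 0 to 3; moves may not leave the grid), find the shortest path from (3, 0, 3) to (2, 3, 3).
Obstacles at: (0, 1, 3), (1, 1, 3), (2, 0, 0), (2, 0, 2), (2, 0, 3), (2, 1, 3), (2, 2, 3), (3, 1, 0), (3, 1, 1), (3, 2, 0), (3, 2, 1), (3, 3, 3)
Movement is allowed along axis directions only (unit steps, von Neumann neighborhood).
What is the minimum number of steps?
6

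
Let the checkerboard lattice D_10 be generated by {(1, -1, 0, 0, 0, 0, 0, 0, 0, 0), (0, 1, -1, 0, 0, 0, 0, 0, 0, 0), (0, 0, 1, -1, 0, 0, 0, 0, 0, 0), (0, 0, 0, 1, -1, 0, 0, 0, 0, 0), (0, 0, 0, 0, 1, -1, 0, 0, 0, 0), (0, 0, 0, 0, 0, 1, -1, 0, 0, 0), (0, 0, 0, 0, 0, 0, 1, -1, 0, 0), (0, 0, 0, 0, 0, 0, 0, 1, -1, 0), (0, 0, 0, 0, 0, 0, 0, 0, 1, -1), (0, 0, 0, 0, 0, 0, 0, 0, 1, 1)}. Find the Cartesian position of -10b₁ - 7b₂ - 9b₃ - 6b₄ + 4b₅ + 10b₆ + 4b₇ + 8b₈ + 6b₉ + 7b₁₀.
(-10, 3, -2, 3, 10, 6, -6, 4, 5, 1)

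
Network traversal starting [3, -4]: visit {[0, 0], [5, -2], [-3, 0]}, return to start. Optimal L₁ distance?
24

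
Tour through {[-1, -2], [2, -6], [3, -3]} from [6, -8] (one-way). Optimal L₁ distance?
15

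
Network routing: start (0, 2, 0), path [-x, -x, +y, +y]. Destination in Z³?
(-2, 4, 0)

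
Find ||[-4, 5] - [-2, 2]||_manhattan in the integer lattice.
5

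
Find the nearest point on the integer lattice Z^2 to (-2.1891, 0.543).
(-2, 1)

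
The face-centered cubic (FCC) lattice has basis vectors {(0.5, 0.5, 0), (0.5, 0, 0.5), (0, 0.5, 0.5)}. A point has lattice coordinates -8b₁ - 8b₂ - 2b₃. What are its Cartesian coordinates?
(-8, -5, -5)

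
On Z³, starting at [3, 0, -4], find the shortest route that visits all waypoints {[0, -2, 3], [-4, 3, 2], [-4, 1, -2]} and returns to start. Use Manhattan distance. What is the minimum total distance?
38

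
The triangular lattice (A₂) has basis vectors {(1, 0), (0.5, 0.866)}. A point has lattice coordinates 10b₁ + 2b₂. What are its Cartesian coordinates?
(11, 1.732)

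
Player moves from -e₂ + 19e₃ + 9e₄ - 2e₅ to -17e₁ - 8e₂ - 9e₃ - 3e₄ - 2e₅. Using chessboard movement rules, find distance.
28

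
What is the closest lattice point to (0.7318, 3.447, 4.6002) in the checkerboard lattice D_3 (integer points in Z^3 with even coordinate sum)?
(1, 4, 5)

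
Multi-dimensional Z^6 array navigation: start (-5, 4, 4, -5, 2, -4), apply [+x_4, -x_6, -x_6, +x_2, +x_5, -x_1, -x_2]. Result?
(-6, 4, 4, -4, 3, -6)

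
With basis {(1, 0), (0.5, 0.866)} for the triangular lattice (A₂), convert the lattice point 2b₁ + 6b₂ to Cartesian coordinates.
(5, 5.196)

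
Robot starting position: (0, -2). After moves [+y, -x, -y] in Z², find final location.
(-1, -2)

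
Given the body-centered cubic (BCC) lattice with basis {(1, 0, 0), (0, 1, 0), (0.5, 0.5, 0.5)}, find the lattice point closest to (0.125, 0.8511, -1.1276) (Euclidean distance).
(0, 1, -1)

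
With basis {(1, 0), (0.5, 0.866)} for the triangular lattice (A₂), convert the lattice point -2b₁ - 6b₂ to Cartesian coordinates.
(-5, -5.196)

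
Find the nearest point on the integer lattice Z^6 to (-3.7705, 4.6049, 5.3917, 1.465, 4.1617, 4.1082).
(-4, 5, 5, 1, 4, 4)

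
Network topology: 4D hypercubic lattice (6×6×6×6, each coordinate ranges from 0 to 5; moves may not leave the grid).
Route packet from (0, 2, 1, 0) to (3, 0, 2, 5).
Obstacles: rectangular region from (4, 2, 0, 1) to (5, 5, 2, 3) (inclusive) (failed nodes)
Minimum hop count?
11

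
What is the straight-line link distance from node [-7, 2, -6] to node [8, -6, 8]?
22.0227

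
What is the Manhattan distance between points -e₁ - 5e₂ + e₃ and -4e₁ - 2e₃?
11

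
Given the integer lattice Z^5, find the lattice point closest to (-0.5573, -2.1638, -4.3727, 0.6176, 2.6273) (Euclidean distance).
(-1, -2, -4, 1, 3)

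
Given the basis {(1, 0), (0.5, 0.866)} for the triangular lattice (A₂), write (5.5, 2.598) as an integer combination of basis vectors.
4b₁ + 3b₂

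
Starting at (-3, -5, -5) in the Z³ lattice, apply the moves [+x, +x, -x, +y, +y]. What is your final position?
(-2, -3, -5)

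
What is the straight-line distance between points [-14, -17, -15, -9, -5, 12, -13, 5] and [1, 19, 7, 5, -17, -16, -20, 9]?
56.5155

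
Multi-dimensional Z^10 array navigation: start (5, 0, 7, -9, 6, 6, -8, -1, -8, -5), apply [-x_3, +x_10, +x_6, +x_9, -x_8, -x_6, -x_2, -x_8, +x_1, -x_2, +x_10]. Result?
(6, -2, 6, -9, 6, 6, -8, -3, -7, -3)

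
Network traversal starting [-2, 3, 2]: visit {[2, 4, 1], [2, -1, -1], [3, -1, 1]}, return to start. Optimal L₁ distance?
26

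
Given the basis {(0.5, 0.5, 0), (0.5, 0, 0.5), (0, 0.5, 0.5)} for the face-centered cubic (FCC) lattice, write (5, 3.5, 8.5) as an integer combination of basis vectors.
10b₂ + 7b₃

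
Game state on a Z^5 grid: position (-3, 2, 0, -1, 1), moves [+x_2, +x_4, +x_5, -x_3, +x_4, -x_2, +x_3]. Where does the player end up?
(-3, 2, 0, 1, 2)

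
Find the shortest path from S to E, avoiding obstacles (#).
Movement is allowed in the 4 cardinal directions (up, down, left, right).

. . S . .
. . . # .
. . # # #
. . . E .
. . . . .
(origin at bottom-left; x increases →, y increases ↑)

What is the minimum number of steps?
6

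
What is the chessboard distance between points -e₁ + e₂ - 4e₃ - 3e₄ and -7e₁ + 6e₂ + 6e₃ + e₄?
10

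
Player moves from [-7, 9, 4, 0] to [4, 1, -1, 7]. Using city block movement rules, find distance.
31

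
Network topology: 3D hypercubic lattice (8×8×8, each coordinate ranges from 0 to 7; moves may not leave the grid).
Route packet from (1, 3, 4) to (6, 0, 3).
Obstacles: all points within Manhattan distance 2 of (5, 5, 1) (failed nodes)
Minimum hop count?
9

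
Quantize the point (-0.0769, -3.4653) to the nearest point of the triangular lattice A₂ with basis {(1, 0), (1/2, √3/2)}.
(0, -3.464)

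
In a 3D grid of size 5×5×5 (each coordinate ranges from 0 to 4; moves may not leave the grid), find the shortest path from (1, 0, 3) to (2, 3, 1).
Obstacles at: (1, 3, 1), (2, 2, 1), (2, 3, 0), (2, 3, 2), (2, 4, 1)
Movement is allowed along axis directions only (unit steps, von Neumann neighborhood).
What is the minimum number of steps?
8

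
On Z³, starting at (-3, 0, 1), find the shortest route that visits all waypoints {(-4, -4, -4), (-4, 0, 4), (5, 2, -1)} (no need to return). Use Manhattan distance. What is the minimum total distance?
34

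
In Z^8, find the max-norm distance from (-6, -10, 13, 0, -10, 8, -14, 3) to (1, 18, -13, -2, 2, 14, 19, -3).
33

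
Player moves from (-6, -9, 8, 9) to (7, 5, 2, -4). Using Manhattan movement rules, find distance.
46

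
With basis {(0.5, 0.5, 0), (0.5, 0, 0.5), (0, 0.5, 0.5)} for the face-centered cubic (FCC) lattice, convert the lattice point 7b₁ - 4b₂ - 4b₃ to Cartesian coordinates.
(1.5, 1.5, -4)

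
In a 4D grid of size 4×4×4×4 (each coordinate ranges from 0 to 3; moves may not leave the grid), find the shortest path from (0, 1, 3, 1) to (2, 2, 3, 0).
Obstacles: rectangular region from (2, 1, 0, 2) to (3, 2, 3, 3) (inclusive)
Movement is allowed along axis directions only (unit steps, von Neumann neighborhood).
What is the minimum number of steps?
4
(one shortest path: (0, 1, 3, 1) → (1, 1, 3, 1) → (2, 1, 3, 1) → (2, 2, 3, 1) → (2, 2, 3, 0))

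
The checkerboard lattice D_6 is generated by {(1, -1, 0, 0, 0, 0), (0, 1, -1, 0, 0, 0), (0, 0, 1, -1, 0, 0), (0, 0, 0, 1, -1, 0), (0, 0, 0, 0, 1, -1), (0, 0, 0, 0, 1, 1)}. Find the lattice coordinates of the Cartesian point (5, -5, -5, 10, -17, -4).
5b₁ - 5b₃ + 5b₄ - 4b₅ - 8b₆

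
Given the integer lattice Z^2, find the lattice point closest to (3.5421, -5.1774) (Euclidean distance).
(4, -5)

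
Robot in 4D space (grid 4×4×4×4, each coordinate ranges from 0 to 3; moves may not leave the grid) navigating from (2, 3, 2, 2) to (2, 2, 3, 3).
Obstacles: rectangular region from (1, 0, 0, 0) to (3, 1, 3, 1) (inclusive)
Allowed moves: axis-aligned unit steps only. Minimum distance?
3
(one shortest path: (2, 3, 2, 2) → (2, 2, 2, 2) → (2, 2, 3, 2) → (2, 2, 3, 3))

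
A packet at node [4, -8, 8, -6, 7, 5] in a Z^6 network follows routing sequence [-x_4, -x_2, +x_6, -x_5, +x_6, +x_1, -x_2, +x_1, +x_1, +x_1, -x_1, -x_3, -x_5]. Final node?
(7, -10, 7, -7, 5, 7)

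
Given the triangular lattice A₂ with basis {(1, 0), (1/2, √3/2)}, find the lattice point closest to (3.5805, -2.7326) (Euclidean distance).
(3.5, -2.598)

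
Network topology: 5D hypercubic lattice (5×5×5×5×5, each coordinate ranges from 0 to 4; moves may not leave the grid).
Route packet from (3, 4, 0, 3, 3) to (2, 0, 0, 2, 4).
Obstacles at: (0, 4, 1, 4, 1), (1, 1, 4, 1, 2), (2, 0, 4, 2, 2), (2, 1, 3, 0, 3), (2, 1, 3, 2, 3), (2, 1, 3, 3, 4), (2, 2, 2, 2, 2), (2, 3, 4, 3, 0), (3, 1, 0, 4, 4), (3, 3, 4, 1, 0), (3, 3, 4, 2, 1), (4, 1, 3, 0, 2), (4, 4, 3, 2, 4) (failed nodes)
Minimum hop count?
7
(one shortest path: (3, 4, 0, 3, 3) → (2, 4, 0, 3, 3) → (2, 3, 0, 3, 3) → (2, 2, 0, 3, 3) → (2, 1, 0, 3, 3) → (2, 0, 0, 3, 3) → (2, 0, 0, 2, 3) → (2, 0, 0, 2, 4))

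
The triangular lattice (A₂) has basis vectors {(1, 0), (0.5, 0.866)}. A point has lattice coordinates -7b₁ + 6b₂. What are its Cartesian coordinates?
(-4, 5.196)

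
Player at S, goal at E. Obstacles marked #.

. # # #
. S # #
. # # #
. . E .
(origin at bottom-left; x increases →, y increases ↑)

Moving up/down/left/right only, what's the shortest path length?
5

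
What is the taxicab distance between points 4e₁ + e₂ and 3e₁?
2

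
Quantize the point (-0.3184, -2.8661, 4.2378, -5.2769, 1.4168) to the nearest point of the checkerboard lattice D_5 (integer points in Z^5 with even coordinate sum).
(0, -3, 4, -5, 2)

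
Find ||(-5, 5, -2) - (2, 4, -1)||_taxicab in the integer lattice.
9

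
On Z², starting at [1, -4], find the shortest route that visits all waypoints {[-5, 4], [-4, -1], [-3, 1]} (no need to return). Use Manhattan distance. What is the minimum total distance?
16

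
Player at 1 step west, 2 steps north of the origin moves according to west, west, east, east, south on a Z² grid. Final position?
(-1, 1)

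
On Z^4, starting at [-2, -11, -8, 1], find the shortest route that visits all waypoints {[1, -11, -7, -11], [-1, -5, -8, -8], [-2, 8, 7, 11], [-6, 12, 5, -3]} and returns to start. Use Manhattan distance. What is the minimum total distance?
136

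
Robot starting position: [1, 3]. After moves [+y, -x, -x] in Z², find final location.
(-1, 4)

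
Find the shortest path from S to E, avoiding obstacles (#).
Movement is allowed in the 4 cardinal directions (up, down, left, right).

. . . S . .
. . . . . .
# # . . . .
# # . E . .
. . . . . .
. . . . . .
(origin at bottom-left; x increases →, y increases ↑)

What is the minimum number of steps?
3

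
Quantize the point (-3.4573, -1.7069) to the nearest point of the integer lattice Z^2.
(-3, -2)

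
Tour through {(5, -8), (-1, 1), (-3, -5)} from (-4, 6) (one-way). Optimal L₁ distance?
27
(one optimal route: (-4, 6) → (-1, 1) → (-3, -5) → (5, -8))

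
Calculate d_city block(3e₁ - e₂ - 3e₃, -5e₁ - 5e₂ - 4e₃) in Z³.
13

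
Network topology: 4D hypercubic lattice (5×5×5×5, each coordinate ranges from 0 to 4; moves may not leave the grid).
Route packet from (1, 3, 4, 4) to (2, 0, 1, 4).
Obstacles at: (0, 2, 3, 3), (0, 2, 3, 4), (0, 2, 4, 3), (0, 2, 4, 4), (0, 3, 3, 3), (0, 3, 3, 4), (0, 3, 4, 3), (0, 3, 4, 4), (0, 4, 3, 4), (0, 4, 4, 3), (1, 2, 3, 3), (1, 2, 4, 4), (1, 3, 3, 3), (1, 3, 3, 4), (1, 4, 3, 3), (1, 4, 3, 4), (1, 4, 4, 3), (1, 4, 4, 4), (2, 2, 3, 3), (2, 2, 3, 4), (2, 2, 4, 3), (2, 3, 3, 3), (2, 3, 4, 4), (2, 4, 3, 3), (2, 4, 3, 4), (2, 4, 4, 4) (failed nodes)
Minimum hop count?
9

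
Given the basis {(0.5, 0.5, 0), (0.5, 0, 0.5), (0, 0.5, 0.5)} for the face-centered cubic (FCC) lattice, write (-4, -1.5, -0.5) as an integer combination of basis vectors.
-5b₁ - 3b₂ + 2b₃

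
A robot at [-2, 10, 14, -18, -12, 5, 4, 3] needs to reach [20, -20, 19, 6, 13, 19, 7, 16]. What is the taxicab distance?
136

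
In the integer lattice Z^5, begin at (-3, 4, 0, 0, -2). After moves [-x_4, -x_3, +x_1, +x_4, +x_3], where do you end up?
(-2, 4, 0, 0, -2)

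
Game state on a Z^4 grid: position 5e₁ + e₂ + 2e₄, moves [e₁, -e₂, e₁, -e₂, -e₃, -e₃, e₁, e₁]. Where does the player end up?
(9, -1, -2, 2)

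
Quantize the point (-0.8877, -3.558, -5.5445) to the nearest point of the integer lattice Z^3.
(-1, -4, -6)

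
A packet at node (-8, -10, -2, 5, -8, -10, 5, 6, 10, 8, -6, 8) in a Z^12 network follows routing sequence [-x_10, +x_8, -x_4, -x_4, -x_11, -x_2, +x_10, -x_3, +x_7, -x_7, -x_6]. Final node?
(-8, -11, -3, 3, -8, -11, 5, 7, 10, 8, -7, 8)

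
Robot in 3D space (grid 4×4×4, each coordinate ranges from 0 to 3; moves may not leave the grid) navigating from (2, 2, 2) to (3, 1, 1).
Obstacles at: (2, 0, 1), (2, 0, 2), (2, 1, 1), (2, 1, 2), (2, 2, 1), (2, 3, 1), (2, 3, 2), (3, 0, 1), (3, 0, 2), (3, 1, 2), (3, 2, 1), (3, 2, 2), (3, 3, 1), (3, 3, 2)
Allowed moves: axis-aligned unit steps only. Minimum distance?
7
(one shortest path: (2, 2, 2) → (1, 2, 2) → (1, 1, 2) → (1, 1, 1) → (1, 1, 0) → (2, 1, 0) → (3, 1, 0) → (3, 1, 1))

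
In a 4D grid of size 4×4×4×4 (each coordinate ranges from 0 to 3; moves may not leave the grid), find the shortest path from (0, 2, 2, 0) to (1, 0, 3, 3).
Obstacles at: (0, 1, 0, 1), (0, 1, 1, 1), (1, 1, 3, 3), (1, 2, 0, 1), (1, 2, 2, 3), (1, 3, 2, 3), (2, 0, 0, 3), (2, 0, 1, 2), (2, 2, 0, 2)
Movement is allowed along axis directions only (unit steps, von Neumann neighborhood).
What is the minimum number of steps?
7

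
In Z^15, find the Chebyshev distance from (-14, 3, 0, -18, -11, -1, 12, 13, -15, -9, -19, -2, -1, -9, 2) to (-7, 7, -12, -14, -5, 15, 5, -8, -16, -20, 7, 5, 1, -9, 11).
26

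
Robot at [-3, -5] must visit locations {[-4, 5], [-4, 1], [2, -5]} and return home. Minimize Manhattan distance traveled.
32
(one optimal route: (-3, -5) → (-4, 5) → (-4, 1) → (2, -5) → (-3, -5))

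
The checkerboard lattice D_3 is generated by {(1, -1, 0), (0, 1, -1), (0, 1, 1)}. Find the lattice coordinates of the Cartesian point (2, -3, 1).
2b₁ - b₂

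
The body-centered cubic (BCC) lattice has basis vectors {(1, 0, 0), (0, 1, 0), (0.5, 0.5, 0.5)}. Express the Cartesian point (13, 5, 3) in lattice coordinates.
10b₁ + 2b₂ + 6b₃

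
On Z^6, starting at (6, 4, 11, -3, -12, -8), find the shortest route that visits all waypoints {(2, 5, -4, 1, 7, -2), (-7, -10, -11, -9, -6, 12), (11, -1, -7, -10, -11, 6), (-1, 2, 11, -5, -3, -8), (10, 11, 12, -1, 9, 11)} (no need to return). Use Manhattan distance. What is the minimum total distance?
219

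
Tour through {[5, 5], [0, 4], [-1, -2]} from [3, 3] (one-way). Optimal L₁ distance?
17
(one optimal route: (3, 3) → (5, 5) → (0, 4) → (-1, -2))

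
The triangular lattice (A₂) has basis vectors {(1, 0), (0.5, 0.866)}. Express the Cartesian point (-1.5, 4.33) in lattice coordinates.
-4b₁ + 5b₂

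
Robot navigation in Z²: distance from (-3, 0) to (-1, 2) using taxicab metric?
4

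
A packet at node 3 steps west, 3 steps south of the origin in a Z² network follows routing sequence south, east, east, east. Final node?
(0, -4)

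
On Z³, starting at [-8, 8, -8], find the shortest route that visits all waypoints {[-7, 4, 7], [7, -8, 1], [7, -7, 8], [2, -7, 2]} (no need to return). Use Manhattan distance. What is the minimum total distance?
60
(one optimal route: (-8, 8, -8) → (-7, 4, 7) → (2, -7, 2) → (7, -8, 1) → (7, -7, 8))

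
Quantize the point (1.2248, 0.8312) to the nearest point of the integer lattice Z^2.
(1, 1)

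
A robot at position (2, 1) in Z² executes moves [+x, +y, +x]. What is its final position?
(4, 2)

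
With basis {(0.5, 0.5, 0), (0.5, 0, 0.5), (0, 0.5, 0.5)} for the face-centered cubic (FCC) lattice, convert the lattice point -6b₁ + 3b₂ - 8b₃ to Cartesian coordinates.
(-1.5, -7, -2.5)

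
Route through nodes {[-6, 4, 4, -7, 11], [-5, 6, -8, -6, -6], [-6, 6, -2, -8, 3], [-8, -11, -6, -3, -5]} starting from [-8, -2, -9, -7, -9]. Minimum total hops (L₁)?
81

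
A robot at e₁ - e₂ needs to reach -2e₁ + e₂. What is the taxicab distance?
5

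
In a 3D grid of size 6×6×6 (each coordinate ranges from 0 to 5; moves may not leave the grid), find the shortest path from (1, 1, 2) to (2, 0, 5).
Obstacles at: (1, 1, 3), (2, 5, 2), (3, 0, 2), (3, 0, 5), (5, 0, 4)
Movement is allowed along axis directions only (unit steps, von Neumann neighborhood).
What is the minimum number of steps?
5
(one shortest path: (1, 1, 2) → (2, 1, 2) → (2, 0, 2) → (2, 0, 3) → (2, 0, 4) → (2, 0, 5))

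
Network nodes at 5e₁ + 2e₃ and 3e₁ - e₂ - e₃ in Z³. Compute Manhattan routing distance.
6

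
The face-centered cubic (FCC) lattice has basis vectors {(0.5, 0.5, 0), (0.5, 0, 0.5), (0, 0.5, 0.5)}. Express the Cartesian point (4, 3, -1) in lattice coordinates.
8b₁ - 2b₃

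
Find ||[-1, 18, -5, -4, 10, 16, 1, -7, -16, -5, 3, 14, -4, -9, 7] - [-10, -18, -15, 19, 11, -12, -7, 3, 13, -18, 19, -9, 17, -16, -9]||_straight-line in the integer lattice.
74.135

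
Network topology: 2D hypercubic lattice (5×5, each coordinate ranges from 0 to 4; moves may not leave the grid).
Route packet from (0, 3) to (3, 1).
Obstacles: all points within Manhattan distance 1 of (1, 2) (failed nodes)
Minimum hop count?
7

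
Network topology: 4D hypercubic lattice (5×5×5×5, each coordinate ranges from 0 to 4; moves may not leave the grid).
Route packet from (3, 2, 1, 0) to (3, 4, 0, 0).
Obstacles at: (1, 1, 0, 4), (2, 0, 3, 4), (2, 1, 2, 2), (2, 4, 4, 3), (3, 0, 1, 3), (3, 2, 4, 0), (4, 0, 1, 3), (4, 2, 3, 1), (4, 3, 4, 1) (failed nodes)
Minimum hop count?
3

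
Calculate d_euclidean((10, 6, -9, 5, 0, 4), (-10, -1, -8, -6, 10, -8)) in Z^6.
28.5482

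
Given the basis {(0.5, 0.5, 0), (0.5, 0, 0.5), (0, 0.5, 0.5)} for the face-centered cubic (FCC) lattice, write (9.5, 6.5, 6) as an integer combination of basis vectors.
10b₁ + 9b₂ + 3b₃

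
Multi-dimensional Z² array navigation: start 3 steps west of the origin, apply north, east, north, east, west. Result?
(-2, 2)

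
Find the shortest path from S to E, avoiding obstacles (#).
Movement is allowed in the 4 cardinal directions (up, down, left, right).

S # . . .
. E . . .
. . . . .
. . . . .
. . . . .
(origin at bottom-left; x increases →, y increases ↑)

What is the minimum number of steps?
2
(one shortest path: (0, 4) → (0, 3) → (1, 3))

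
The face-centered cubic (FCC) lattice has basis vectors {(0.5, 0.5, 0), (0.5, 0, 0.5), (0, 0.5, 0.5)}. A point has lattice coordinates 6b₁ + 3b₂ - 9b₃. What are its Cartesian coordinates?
(4.5, -1.5, -3)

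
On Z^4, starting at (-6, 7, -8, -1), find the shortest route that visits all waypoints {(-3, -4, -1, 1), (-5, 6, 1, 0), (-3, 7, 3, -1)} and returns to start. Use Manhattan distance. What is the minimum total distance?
58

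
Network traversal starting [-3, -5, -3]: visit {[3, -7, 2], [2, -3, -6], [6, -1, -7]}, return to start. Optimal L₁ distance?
48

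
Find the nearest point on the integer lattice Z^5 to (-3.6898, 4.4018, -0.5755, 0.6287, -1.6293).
(-4, 4, -1, 1, -2)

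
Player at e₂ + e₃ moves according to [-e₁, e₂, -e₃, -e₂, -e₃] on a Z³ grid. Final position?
(-1, 1, -1)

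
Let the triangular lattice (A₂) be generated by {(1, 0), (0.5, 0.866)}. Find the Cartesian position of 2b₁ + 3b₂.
(3.5, 2.598)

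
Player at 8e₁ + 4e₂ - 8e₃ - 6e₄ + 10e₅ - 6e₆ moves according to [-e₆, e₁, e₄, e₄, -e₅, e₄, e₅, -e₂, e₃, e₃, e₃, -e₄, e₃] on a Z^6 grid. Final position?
(9, 3, -4, -4, 10, -7)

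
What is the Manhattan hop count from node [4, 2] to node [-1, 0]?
7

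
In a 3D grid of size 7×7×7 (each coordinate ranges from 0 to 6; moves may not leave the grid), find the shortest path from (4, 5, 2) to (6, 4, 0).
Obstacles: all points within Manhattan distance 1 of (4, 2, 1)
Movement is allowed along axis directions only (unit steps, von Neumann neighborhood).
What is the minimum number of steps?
5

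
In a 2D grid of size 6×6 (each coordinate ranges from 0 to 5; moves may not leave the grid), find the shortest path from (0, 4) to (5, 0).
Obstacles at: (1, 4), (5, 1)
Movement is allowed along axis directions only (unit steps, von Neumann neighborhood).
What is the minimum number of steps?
9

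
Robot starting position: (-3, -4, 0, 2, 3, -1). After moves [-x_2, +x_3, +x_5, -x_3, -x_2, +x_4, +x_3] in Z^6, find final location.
(-3, -6, 1, 3, 4, -1)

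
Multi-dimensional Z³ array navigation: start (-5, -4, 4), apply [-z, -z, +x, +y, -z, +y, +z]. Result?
(-4, -2, 2)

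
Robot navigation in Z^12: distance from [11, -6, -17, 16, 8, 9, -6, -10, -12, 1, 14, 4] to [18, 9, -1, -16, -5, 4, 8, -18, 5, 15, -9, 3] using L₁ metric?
165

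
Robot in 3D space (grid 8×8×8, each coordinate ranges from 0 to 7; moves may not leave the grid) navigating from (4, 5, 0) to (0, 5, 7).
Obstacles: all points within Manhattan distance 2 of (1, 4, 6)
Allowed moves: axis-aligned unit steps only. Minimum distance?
13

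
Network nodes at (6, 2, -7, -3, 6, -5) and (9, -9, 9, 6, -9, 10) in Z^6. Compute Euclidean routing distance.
30.282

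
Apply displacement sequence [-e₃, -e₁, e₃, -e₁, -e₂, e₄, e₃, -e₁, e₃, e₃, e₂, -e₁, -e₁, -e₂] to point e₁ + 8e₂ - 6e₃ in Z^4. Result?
(-4, 7, -3, 1)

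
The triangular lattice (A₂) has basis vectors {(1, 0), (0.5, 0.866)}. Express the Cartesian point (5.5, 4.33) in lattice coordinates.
3b₁ + 5b₂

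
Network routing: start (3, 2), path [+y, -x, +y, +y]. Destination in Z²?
(2, 5)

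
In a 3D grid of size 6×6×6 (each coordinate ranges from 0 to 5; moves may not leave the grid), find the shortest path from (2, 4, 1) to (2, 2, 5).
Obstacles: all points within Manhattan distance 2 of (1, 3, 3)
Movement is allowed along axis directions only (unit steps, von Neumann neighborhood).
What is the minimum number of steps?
8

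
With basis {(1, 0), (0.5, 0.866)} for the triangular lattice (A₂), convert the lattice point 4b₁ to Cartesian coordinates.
(4, 0)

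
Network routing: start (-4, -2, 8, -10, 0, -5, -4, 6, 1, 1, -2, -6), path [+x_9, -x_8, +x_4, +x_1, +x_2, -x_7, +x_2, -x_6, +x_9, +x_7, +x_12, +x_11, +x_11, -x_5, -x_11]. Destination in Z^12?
(-3, 0, 8, -9, -1, -6, -4, 5, 3, 1, -1, -5)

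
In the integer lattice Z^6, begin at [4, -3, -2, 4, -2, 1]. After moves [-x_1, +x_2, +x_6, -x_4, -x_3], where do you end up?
(3, -2, -3, 3, -2, 2)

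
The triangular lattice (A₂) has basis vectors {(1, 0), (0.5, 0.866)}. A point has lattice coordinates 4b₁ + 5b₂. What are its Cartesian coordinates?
(6.5, 4.33)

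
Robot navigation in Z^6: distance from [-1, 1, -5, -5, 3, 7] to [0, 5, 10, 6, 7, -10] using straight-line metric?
25.8457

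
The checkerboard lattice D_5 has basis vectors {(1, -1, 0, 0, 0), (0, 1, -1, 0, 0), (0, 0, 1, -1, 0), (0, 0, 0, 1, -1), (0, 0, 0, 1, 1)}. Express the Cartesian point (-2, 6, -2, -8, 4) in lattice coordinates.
-2b₁ + 4b₂ + 2b₃ - 5b₄ - b₅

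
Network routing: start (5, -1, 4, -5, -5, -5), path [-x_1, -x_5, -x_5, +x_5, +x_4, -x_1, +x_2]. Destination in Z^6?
(3, 0, 4, -4, -6, -5)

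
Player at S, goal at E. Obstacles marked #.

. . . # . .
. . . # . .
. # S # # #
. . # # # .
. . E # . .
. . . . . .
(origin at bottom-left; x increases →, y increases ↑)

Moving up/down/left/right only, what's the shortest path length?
8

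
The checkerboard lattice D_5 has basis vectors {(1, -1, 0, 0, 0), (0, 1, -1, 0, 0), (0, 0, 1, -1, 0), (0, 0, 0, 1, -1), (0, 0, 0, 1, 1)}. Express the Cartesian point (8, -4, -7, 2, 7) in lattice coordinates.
8b₁ + 4b₂ - 3b₃ - 4b₄ + 3b₅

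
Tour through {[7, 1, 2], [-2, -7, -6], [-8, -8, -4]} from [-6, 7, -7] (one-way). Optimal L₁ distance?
54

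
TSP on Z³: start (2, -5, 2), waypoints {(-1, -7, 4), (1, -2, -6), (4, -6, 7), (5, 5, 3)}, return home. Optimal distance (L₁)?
64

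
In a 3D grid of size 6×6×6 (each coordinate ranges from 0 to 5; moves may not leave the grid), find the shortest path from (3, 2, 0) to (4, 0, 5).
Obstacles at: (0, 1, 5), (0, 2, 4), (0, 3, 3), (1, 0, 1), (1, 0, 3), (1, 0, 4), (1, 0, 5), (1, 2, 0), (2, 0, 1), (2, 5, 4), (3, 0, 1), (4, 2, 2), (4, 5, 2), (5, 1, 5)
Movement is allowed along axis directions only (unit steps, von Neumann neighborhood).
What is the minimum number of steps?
8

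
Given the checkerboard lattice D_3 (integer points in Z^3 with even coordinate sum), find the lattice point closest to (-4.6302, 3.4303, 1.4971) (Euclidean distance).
(-5, 3, 2)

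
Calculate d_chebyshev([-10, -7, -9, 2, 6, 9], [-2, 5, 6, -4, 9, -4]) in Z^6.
15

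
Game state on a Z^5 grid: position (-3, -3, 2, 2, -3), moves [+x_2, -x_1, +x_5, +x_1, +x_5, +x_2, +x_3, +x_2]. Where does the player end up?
(-3, 0, 3, 2, -1)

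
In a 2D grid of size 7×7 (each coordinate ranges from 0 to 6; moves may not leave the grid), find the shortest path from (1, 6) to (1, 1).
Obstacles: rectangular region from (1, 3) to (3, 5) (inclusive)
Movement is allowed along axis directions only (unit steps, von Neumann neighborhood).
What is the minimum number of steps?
7
(one shortest path: (1, 6) → (0, 6) → (0, 5) → (0, 4) → (0, 3) → (0, 2) → (1, 2) → (1, 1))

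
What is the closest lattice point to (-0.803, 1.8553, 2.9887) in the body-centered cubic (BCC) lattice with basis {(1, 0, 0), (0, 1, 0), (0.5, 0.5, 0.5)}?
(-1, 2, 3)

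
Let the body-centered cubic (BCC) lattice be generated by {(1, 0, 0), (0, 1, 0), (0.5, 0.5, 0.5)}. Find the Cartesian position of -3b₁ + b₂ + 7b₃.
(0.5, 4.5, 3.5)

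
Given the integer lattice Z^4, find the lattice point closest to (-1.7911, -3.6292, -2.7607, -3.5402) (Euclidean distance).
(-2, -4, -3, -4)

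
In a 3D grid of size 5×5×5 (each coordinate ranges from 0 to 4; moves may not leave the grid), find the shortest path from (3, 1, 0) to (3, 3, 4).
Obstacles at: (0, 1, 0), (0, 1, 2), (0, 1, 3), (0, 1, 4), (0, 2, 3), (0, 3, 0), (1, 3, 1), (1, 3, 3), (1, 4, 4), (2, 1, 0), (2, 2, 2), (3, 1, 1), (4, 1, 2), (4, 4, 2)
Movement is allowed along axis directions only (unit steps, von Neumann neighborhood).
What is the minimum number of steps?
6
(one shortest path: (3, 1, 0) → (3, 2, 0) → (3, 3, 0) → (3, 3, 1) → (3, 3, 2) → (3, 3, 3) → (3, 3, 4))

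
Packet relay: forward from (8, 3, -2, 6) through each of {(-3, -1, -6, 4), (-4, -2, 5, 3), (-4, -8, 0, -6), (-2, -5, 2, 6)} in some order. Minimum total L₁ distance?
65
(one optimal route: (8, 3, -2, 6) → (-3, -1, -6, 4) → (-4, -2, 5, 3) → (-2, -5, 2, 6) → (-4, -8, 0, -6))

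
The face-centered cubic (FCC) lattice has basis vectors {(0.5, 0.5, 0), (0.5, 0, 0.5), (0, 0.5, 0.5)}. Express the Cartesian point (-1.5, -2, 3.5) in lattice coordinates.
-7b₁ + 4b₂ + 3b₃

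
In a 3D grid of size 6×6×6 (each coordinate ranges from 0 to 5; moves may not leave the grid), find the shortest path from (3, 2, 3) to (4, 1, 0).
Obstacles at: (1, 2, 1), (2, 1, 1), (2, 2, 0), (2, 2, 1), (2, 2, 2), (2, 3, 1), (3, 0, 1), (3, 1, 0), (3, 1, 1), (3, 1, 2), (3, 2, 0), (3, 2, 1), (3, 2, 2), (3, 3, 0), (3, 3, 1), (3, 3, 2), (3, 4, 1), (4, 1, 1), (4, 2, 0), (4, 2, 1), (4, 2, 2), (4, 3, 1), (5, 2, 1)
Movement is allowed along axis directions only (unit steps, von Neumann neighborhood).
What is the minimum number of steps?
7
(one shortest path: (3, 2, 3) → (4, 2, 3) → (5, 2, 3) → (5, 1, 3) → (5, 1, 2) → (5, 1, 1) → (5, 1, 0) → (4, 1, 0))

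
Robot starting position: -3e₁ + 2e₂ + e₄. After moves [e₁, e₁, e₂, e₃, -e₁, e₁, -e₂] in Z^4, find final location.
(-1, 2, 1, 1)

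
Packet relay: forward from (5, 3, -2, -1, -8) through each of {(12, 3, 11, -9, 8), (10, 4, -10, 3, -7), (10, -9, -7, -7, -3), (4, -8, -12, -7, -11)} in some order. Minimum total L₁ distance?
118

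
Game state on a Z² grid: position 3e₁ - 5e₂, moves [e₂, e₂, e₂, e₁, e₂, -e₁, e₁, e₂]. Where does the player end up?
(4, 0)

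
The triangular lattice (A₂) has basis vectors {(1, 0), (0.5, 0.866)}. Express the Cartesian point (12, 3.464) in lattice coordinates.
10b₁ + 4b₂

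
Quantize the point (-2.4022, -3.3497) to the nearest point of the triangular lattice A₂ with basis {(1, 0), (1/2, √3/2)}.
(-2, -3.464)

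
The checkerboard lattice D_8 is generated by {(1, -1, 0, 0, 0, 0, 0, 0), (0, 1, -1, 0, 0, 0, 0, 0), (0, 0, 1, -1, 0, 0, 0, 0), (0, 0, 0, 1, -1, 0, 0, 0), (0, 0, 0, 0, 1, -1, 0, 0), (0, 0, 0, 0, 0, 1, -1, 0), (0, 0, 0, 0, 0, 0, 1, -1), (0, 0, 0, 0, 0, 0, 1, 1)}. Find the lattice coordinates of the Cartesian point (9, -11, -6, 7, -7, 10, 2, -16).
9b₁ - 2b₂ - 8b₃ - b₄ - 8b₅ + 2b₆ + 10b₇ - 6b₈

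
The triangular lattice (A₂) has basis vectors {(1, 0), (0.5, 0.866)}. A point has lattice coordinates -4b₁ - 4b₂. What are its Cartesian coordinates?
(-6, -3.464)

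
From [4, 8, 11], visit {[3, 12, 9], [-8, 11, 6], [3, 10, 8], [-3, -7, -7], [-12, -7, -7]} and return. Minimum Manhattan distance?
108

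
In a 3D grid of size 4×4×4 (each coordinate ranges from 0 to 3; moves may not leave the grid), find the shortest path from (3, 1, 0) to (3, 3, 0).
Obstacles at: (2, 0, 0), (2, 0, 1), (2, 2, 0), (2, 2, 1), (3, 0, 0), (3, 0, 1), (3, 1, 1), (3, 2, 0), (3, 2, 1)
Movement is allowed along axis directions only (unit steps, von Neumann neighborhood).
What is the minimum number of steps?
6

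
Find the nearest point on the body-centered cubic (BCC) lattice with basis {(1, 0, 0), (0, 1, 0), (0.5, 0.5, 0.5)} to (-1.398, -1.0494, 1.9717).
(-1, -1, 2)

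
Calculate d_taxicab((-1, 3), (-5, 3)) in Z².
4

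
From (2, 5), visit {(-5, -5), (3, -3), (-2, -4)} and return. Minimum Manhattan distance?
36
(one optimal route: (2, 5) → (-5, -5) → (-2, -4) → (3, -3) → (2, 5))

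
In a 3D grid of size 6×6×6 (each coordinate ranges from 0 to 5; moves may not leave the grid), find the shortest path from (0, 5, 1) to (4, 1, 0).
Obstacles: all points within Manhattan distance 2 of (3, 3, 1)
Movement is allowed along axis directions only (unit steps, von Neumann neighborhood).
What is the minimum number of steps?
9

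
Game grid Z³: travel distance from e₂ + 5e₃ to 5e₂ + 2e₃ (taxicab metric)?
7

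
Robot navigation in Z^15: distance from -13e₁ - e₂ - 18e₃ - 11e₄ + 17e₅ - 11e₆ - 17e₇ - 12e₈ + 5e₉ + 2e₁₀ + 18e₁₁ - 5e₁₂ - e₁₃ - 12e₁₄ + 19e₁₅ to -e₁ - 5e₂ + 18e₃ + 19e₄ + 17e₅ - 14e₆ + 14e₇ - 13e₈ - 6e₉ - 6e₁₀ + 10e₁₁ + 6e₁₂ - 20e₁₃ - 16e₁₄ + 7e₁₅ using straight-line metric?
64.9461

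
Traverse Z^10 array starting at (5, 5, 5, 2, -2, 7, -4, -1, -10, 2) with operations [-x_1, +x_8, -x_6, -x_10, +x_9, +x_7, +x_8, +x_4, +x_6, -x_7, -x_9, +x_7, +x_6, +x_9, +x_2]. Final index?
(4, 6, 5, 3, -2, 8, -3, 1, -9, 1)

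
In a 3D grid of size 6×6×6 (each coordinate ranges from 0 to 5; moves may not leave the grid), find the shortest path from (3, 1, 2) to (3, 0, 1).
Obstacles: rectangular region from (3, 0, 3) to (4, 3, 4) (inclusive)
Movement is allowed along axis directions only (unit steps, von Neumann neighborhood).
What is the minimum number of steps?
2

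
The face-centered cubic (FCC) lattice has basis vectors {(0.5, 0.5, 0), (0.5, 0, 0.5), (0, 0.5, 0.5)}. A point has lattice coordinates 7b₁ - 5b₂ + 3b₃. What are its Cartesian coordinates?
(1, 5, -1)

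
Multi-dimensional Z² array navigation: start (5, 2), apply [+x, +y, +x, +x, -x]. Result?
(7, 3)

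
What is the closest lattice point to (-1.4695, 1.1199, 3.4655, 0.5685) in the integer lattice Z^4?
(-1, 1, 3, 1)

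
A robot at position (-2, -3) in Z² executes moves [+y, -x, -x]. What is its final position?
(-4, -2)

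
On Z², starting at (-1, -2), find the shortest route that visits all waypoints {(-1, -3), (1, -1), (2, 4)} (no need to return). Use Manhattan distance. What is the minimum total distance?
11
(one optimal route: (-1, -2) → (-1, -3) → (1, -1) → (2, 4))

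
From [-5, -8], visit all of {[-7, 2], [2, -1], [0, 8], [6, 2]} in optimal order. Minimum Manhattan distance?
43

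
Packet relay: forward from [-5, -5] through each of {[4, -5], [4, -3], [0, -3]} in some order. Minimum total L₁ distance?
13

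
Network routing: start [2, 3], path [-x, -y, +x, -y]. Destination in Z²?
(2, 1)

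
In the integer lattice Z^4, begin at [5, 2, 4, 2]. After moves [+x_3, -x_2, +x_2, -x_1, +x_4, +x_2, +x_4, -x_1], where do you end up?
(3, 3, 5, 4)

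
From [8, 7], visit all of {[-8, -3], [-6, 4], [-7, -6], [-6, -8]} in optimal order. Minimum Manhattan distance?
33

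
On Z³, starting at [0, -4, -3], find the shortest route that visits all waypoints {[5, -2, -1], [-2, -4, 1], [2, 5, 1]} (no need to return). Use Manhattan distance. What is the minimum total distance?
29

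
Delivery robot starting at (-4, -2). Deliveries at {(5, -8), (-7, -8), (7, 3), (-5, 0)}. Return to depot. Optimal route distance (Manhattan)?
52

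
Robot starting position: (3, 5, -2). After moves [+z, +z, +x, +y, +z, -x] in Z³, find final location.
(3, 6, 1)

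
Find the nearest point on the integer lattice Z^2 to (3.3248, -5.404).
(3, -5)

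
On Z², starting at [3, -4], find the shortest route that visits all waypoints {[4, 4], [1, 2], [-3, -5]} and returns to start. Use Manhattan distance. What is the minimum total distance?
32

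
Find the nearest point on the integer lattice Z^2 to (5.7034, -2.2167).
(6, -2)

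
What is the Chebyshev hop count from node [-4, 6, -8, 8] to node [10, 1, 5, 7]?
14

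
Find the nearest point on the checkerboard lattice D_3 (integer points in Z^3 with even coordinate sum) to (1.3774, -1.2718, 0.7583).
(2, -1, 1)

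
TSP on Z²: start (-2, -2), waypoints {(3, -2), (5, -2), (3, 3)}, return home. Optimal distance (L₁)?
24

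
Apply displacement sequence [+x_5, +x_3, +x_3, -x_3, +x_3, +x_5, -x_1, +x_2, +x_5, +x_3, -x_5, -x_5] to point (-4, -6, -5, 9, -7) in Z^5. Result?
(-5, -5, -2, 9, -6)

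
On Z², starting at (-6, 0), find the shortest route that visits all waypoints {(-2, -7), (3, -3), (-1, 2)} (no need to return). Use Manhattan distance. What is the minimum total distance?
25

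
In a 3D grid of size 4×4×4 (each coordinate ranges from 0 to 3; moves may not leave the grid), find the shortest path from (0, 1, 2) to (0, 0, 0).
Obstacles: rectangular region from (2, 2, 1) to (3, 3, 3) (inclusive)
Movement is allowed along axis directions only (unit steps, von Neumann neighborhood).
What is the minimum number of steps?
3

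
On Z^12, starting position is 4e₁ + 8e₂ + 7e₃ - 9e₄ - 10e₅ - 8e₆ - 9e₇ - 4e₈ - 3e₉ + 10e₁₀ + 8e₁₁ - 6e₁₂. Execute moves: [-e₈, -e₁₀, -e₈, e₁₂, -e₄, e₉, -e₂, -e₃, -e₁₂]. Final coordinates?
(4, 7, 6, -10, -10, -8, -9, -6, -2, 9, 8, -6)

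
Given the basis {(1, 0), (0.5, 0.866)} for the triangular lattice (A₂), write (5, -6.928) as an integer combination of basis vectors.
9b₁ - 8b₂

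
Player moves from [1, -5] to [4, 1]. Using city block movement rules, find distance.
9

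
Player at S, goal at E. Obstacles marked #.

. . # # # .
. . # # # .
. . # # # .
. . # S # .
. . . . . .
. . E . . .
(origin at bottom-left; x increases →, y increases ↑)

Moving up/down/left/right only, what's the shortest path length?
3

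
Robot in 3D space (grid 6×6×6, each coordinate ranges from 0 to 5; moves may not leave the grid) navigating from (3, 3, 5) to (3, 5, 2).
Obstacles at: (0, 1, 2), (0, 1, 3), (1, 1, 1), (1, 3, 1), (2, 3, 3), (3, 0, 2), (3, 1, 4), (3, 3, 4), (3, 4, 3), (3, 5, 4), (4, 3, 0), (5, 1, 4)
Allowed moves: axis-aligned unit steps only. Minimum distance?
7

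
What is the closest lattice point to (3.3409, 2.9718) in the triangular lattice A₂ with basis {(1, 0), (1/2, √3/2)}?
(3.5, 2.598)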